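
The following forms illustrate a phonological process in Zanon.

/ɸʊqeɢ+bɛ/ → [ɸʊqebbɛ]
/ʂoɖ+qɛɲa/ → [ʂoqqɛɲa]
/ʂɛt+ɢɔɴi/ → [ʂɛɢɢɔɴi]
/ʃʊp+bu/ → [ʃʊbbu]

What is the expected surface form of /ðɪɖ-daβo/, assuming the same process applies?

The data show regressive total assimilation (/ɢ/ → [b] before /b/; /ɖ/ → [q] before /q/; /t/ → [ɢ] before /ɢ/; /p/ → [b] before /b/): in every case the target segment becomes identical to its following neighbour, copying more than a single feature.
/ɖ/ is the segment targeted by the rule; it sits immediately before /d/, so it assimilates completely and surfaces as [d].

[ðɪddaβo]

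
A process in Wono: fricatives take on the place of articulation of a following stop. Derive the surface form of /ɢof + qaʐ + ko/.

/f/ is a voiceless labiodental fricative. The following trigger /q/ is uvular, so /f/ must become uvular as well.
Changing only its place to uvular gives [χ] — the voiceless uvular fricative.
The same rule applies at the second boundary: /ʐ/ → [ɣ] next to /k/.

[ɢoχqaɣko]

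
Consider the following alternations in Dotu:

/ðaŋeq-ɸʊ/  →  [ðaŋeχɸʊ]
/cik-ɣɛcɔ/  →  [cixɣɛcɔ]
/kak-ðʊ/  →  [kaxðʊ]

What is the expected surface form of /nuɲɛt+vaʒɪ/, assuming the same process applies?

[nuɲɛsvaʒɪ]

The data show regressive manner assimilation: /q/ → [χ] before /ɸ/; /k/ → [x] before /ɣ/; /k/ → [x] before /ð/. In each pair only manner changes, matching the following consonant, while place and voice stay constant.
The rule targets /t/ (voiceless alveolar stop), which sits before the trigger /v/ (fricative).
The voiceless alveolar fricative is [s], so /t/ → [s].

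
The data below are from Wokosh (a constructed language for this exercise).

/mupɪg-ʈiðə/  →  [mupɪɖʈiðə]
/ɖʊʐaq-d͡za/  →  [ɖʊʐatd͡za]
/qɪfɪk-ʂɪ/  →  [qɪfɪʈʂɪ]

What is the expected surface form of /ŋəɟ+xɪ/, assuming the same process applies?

The data show regressive place assimilation: /g/ → [ɖ] before /ʈ/; /q/ → [t] before /d͡z/; /k/ → [ʈ] before /ʂ/. In each pair only place changes, matching the following consonant, while manner and voice stay constant.
/ɟ/ is a voiced palatal stop. The following trigger /x/ is velar, so /ɟ/ must become velar as well.
A voiced velar stop is [g], so the surface segment is [g].

[ŋəgxɪ]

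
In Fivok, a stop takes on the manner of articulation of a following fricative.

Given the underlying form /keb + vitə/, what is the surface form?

The rule targets /b/ (voiced bilabial stop), which sits before the trigger /v/ (fricative).
The voiced bilabial fricative is [β], so /b/ → [β].

[keβvitə]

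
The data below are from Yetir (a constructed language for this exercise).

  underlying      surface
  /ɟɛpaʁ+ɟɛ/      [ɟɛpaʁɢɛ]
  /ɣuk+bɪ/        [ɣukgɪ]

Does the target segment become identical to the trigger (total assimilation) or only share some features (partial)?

The segment that alternates is /ɟ/, which surfaces as [ɢ] when adjacent to /ʁ/.
/ɟ/ is palatal while /ʁ/ is uvular; the output [ɢ] is uvular, matching the trigger — so the feature that spreads is place.
Manner and voice are unchanged, so the assimilation is partial, not total.
The same holds elsewhere in the data: /b/ → [g] after /k/ (bilabial → velar, matching velar) — only place changes, and always toward the preceding segment.

partial assimilation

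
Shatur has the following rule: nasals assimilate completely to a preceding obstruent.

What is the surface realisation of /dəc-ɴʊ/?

/ɴ/ is the segment targeted by the rule; it sits immediately after /c/, so it assimilates completely and surfaces as [c].

[dəccʊ]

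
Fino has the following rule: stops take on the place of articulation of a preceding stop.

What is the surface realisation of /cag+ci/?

The rule targets /c/ (voiceless palatal stop), which sits after the trigger /g/ (velar).
Changing only its place to velar gives [k] — the voiceless velar stop.

[cagki]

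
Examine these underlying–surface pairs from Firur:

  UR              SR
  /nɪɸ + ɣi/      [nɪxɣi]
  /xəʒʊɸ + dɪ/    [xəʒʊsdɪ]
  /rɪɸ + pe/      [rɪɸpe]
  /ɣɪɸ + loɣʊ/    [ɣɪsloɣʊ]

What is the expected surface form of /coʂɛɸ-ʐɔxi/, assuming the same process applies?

The data show regressive place assimilation: /ɸ/ → [x] before /ɣ/; /ɸ/ → [s] before /d/; /ɸ/ → [s] before /l/. In each pair only place changes, matching the following consonant, while manner and voice stay constant.
No alternation appears in [rɪɸpe]: there the adjacent consonants already agree in place (/ɸ/ and /p/ are both bilabial), so this form is consistent with the same rule.
/ɸ/ is a voiceless bilabial fricative. The following trigger /ʐ/ is retroflex, so /ɸ/ must become retroflex as well.
Changing only its place to retroflex gives [ʂ] — the voiceless retroflex fricative.

[coʂɛʂʐɔxi]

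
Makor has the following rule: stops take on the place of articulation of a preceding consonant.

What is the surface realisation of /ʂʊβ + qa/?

[ʂʊβpa]

/q/ is a voiceless uvular stop. The preceding trigger /β/ is bilabial, so /q/ must become bilabial as well.
The voiceless bilabial stop is [p], so /q/ → [p].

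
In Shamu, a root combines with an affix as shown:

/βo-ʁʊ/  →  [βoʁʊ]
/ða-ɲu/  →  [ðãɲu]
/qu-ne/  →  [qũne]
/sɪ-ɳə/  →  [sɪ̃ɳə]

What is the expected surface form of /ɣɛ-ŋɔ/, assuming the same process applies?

The data show regressive nasality assimilation (vowel nasalisation): /a/ → [ã] before /ɲ/; /u/ → [ũ] before /n/; /ɪ/ → [ɪ̃] before /ɳ/ — a vowel is nasalised by an immediately following nasal consonant.
No change occurs in [βoʁʊ] because the vowel at the boundary is adjacent to an oral consonant, not a nasal (/o/ next to /ʁ/).
/ɛ/ sits next to the nasal /ŋ/ and is therefore nasalised to [ɛ̃].

[ɣɛ̃ŋɔ]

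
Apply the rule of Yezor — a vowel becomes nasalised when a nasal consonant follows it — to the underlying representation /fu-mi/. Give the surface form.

[fũmi]

The vowel /u/ is adjacent to the following nasal /m/, so it acquires [+nasal] and surfaces as [ũ].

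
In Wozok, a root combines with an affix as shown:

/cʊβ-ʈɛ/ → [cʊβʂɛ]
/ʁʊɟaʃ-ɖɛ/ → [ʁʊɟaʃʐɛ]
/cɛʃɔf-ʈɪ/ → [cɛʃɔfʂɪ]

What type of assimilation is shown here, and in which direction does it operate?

The segment that alternates is /ʈ/, which surfaces as [ʂ] when adjacent to /β/.
The change stop → fricative matches the manner of the preceding /β/, identifying this as manner assimilation.
Place and voice are unchanged, so the assimilation is partial, not total.
The other alternating forms pattern the same way: /ɖ/ → [ʐ] after /ʃ/ (stop → fricative, matching a fricative); /ʈ/ → [ʂ] after /f/ (stop → fricative, matching a fricative) — only manner changes, and always toward the preceding segment.
Since the segment that changes follows the conditioning segment, the assimilation is progressive.

progressive manner assimilation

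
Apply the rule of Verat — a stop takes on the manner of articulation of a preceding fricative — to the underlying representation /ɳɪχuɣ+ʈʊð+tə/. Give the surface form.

[ɳɪχuɣʂʊðsə]

The rule targets /ʈ/ (voiceless retroflex stop), which sits after the trigger /ɣ/ (fricative).
The voiceless retroflex fricative is [ʂ], so /ʈ/ → [ʂ].
The same rule applies at the second boundary: /t/ → [s] next to /ð/.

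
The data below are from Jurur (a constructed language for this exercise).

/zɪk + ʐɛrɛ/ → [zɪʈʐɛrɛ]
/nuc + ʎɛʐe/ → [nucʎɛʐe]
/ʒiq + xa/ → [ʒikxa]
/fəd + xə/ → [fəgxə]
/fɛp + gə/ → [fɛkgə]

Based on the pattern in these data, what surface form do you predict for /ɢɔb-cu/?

[ɢɔɟcu]

The data show regressive place assimilation: /k/ → [ʈ] before /ʐ/; /q/ → [k] before /x/; /d/ → [g] before /x/; /p/ → [k] before /g/. In each pair only place changes, matching the following consonant, while manner and voice stay constant.
No alternation appears in [nucʎɛʐe]: there the adjacent consonants already agree in place (/c/ and /ʎ/ are both palatal), so this form is consistent with the same rule.
The rule targets /b/ (voiced bilabial stop), which sits before the trigger /c/ (palatal).
The voiced palatal stop is [ɟ], so /b/ → [ɟ].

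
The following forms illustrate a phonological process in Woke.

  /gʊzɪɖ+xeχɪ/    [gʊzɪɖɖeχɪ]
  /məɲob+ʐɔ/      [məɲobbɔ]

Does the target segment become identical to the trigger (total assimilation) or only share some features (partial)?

Comparing underlying and surface forms, /x/ → [ɖ] is the alternation; the neighbouring /ɖ/ is constant.
The output [ɖ] is identical to the trigger /ɖ/ — every feature (place, manner, voicing) has been copied — so this is total assimilation.
The other form behaves the same way: /ʐ/ → [b] after /b/ — in each case the output is a copy of the preceding consonant.

total assimilation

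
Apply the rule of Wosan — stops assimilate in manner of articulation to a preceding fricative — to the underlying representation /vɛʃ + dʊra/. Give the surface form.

[vɛʃzʊra]

The rule targets /d/ (voiced alveolar stop), which sits after the trigger /ʃ/ (fricative).
A voiced alveolar fricative is [z], so the surface segment is [z].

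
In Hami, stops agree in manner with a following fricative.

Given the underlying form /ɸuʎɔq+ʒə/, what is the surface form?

[ɸuʎɔχʒə]

The rule targets /q/ (voiceless uvular stop), which sits before the trigger /ʒ/ (fricative).
Changing only its manner to fricative gives [χ] — the voiceless uvular fricative.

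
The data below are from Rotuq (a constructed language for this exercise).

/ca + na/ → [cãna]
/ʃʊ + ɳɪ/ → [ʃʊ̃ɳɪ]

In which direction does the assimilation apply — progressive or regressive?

The vowel /a/ surfaces as nasalised [ã] next to the following nasal /n/ — it has acquired the [+nasal] feature of its neighbour.
The other form shows the same pattern: /ʊ/ → [ʊ̃] before /ɳ/ — each time a vowel is nasalised next to a following nasal.
Because the conditioning nasal is to the right of the vowel that changes, the process is regressive (anticipatory).

regressive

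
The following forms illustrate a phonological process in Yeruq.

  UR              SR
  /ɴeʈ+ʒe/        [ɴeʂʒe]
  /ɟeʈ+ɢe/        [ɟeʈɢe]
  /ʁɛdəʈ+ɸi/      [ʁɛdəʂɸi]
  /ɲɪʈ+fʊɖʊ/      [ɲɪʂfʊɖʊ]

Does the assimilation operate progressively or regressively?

Underlying /ʈ/ is realised as [ʂ] next to /ʒ/; /ʒ/ itself does not change.
/ʈ/ is a stop while /ʒ/ is a fricative; the output [ʂ] is a fricative, matching the trigger — so the feature that spreads is manner.
The other alternating forms pattern the same way: /ʈ/ → [ʂ] before /ɸ/ (stop → fricative, matching a fricative); /ʈ/ → [ʂ] before /f/ (stop → fricative, matching a fricative) — only manner changes, and always toward the following segment.
No alternation appears in [ɟeʈɢe]: there the adjacent consonants already agree in manner (/ʈ/ and /ɢ/ are both stops), so this form is consistent with the same rule.
Since the segment that changes precedes the conditioning segment, the assimilation is regressive.

regressive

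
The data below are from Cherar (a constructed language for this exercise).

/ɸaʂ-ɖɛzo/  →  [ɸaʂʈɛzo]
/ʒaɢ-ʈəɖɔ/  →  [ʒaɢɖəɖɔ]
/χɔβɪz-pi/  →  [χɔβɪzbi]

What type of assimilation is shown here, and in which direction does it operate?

progressive voicing assimilation

Underlying /ɖ/ is realised as [ʈ] next to /ʂ/; /ʂ/ itself does not change.
The change voiced → voiceless matches the voicing of the preceding /ʂ/, identifying this as voicing assimilation.
Place and manner are unchanged, so the assimilation is partial, not total.
Checking the remaining alternations: /ʈ/ → [ɖ] after /ɢ/ (voiceless → voiced, matching voiced); /p/ → [b] after /z/ (voiceless → voiced, matching voiced) — only voicing changes, and always toward the preceding segment.
Since the segment that changes follows the conditioning segment, the assimilation is progressive.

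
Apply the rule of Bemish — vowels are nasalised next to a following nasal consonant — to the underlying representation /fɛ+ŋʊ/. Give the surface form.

The vowel /ɛ/ is adjacent to the following nasal /ŋ/, so it acquires [+nasal] and surfaces as [ɛ̃].

[fɛ̃ŋʊ]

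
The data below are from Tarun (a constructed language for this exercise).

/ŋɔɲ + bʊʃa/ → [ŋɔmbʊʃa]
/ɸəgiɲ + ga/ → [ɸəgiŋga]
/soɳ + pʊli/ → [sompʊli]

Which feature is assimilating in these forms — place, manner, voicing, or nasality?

place

Comparing underlying and surface forms, /ɲ/ → [m] is the alternation; the neighbouring /b/ is constant.
The change palatal → bilabial matches the place of the following /b/, identifying this as place assimilation.
Checking the remaining alternations: /ɲ/ → [ŋ] before /g/ (palatal → velar, matching velar); /ɳ/ → [m] before /p/ (retroflex → bilabial, matching bilabial) — only place changes, and always toward the following segment.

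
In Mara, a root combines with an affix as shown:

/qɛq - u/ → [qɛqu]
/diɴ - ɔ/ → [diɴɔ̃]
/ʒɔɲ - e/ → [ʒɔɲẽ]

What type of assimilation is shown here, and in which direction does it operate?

progressive nasality assimilation (vowel nasalisation)

The vowel /ɔ/ surfaces as nasalised [ɔ̃] next to the preceding nasal /ɴ/ — it has acquired the [+nasal] feature of its neighbour.
The other form shows the same pattern: /e/ → [ẽ] after /ɲ/ — each time a vowel is nasalised next to a preceding nasal.
No change occurs in [qɛqu] because the vowel at the boundary is adjacent to an oral consonant, not a nasal (/u/ next to /q/).
Because the conditioning nasal is to the left of the vowel that changes, the process is progressive (perseverative).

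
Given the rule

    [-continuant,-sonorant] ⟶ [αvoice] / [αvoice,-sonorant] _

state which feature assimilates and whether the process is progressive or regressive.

The shared variable α links the value of [voice] on the target to the same value on the neighbouring segment, so voicing is the feature that assimilates.
Since the environment is written before the underscore, the trigger precedes the target; the direction is progressive.

progressive voicing assimilation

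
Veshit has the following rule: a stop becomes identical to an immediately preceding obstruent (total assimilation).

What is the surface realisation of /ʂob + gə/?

[ʂobbə]

/g/ is the segment targeted by the rule; it sits immediately after /b/, so it assimilates completely and surfaces as [b].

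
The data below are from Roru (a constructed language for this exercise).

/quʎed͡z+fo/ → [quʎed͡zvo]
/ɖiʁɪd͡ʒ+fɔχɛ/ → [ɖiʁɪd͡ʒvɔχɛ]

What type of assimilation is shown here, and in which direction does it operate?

Comparing underlying and surface forms, /f/ → [v] is the alternation; the neighbouring /d͡z/ is constant.
/f/ is voiceless while /d͡z/ is voiced; the output [v] is voiced, matching the trigger — so the feature that spreads is voicing.
Place and manner are unchanged, so the assimilation is partial, not total.
The same holds elsewhere in the data: /f/ → [v] after /d͡ʒ/ (voiceless → voiced, matching voiced) — only voicing changes, and always toward the preceding segment.
Since the segment that changes follows the conditioning segment, the assimilation is progressive.

progressive voicing assimilation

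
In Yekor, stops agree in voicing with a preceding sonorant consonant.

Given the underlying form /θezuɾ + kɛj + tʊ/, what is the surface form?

/k/ is a voiceless velar stop. The preceding trigger /ɾ/ is voiced, so /k/ must become voiced as well.
Changing only its voicing to voiced gives [g] — the voiced velar stop.
The same rule applies at the second boundary: /t/ → [d] next to /j/.

[θezuɾgɛjdʊ]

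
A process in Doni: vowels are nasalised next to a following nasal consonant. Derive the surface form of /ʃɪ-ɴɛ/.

/ɪ/ sits next to the nasal /ɴ/ and is therefore nasalised to [ɪ̃].

[ʃɪ̃ɴɛ]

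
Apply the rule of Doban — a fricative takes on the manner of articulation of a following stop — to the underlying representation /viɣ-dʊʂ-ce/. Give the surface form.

[vigdʊʈce]

/ɣ/ is a voiced velar fricative. The following trigger /d/ is a stop, so /ɣ/ must become a stop as well.
The voiced velar stop is [g], so /ɣ/ → [g].
At the second juncture, /ʂ/ likewise becomes [ʈ] adjacent to /c/.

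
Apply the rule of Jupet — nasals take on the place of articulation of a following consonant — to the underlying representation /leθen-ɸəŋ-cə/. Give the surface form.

/n/ is a voiced alveolar nasal. The following trigger /ɸ/ is bilabial, so /n/ must become bilabial as well.
Changing only its place to bilabial gives [m] — the voiced bilabial nasal.
The same rule applies at the second boundary: /ŋ/ → [ɲ] next to /c/.

[leθemɸəɲcə]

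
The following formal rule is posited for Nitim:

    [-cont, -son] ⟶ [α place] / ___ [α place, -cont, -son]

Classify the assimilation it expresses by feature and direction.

regressive place assimilation

The shared variable α links the value of the place features (abbreviated [place]) on the target to the same value on the neighbouring segment, so place is the feature that assimilates.
Since the environment is written after the underscore, the trigger follows the target; the direction is regressive.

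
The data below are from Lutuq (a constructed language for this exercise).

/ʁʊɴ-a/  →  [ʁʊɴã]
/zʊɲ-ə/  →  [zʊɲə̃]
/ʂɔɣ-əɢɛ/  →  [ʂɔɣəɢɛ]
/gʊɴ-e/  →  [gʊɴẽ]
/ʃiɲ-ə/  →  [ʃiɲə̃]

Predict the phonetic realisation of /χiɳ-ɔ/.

The data show progressive nasality assimilation (vowel nasalisation): /a/ → [ã] after /ɴ/; /ə/ → [ə̃] after /ɲ/; /e/ → [ẽ] after /ɴ/ — a vowel is nasalised by an immediately preceding nasal consonant.
No change occurs in [ʂɔɣəɢɛ] because the vowel at the boundary is adjacent to an oral consonant, not a nasal (/ə/ next to /ɣ/).
/ɔ/ sits next to the nasal /ɳ/ and is therefore nasalised to [ɔ̃].

[χiɳɔ̃]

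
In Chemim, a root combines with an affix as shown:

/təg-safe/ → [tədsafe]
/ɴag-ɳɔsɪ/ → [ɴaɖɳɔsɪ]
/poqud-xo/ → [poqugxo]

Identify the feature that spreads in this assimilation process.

place

The segment that alternates is /g/, which surfaces as [d] when adjacent to /s/.
/g/ is velar while /s/ is alveolar; the output [d] is alveolar, matching the trigger — so the feature that spreads is place.
The other alternating forms pattern the same way: /g/ → [ɖ] before /ɳ/ (velar → retroflex, matching retroflex); /d/ → [g] before /x/ (alveolar → velar, matching velar) — only place changes, and always toward the following segment.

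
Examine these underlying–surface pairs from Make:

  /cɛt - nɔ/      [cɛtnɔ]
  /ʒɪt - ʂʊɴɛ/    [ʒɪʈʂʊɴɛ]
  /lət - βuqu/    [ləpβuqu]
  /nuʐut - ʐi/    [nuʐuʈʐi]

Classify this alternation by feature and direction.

regressive place assimilation

Comparing underlying and surface forms, /t/ → [ʈ] is the alternation; the neighbouring /ʂ/ is constant.
/t/ is alveolar while /ʂ/ is retroflex; the output [ʈ] is retroflex, matching the trigger — so the feature that spreads is place.
Manner and voice are unchanged, so the assimilation is partial, not total.
The same holds elsewhere in the data: /t/ → [p] before /β/ (alveolar → bilabial, matching bilabial); /t/ → [ʈ] before /ʐ/ (alveolar → retroflex, matching retroflex) — only place changes, and always toward the following segment.
Nothing changes in [cɛtnɔ]: there the adjacent consonants already agree in place (/t/ and /n/ are both alveolar), so this form is consistent with the same rule.
The trigger is the following segment, so the direction is regressive (anticipatory).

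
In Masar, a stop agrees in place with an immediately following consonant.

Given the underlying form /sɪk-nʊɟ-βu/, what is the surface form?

[sɪtnʊbβu]

/k/ is a voiceless velar stop. The following trigger /n/ is alveolar, so /k/ must become alveolar as well.
Changing only its place to alveolar gives [t] — the voiceless alveolar stop.
The same rule applies at the second boundary: /ɟ/ → [b] next to /β/.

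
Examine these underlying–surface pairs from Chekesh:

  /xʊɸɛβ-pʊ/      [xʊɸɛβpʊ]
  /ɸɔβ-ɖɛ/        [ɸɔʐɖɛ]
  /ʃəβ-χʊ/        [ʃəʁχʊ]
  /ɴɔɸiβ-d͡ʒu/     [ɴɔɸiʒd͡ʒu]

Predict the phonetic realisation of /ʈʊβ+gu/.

[ʈʊɣgu]

The data show regressive place assimilation: /β/ → [ʐ] before /ɖ/; /β/ → [ʁ] before /χ/; /β/ → [ʒ] before /d͡ʒ/. In each pair only place changes, matching the following consonant, while manner and voice stay constant.
Nothing changes in [xʊɸɛβpʊ]: there the adjacent consonants already agree in place (/β/ and /p/ are both bilabial), so this form is consistent with the same rule.
/β/ is a voiced bilabial fricative. The following trigger /g/ is velar, so /β/ must become velar as well.
Changing only its place to velar gives [ɣ] — the voiced velar fricative.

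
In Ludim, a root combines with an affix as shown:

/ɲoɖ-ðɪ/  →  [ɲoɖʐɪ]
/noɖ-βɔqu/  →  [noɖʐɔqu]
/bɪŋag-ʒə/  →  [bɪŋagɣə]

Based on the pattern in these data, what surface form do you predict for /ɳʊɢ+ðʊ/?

[ɳʊɢʁʊ]

The data show progressive place assimilation: /ð/ → [ʐ] after /ɖ/; /β/ → [ʐ] after /ɖ/; /ʒ/ → [ɣ] after /g/. In each pair only place changes, matching the preceding consonant, while manner and voice stay constant.
The rule targets /ð/ (voiced dental fricative), which sits after the trigger /ɢ/ (uvular).
The voiced uvular fricative is [ʁ], so /ð/ → [ʁ].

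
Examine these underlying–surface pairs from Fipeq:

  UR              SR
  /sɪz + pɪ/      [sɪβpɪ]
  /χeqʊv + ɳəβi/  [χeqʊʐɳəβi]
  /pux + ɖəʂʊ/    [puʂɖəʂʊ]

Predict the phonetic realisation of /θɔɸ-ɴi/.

[θɔχɴi]

The data show regressive place assimilation: /z/ → [β] before /p/; /v/ → [ʐ] before /ɳ/; /x/ → [ʂ] before /ɖ/. In each pair only place changes, matching the following consonant, while manner and voice stay constant.
/ɸ/ is a voiceless bilabial fricative. The following trigger /ɴ/ is uvular, so /ɸ/ must become uvular as well.
The voiceless uvular fricative is [χ], so /ɸ/ → [χ].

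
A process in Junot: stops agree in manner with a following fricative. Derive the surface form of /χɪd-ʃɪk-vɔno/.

[χɪzʃɪxvɔno]

The rule targets /d/ (voiced alveolar stop), which sits before the trigger /ʃ/ (fricative).
The voiced alveolar fricative is [z], so /d/ → [z].
At the second juncture, /k/ likewise becomes [x] adjacent to /v/.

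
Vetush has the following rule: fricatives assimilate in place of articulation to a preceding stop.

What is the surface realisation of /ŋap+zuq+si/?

[ŋapβuqχi]

The rule targets /z/ (voiced alveolar fricative), which sits after the trigger /p/ (bilabial).
The voiced bilabial fricative is [β], so /z/ → [β].
At the second juncture, /s/ likewise becomes [χ] adjacent to /q/.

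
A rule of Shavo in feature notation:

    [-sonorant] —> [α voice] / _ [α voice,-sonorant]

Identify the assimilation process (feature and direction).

regressive voicing assimilation

The rule copies [voice] from the environment onto the target, so the assimilating feature is voicing.
Since the environment is written after the underscore, the trigger follows the target; the direction is regressive.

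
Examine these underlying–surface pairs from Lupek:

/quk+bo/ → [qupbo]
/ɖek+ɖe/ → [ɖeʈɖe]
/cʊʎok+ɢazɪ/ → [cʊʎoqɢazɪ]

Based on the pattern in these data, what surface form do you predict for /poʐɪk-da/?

[poʐɪtda]

The data show regressive place assimilation: /k/ → [p] before /b/; /k/ → [ʈ] before /ɖ/; /k/ → [q] before /ɢ/. In each pair only place changes, matching the following consonant, while manner and voice stay constant.
/k/ is a voiceless velar stop. The following trigger /d/ is alveolar, so /k/ must become alveolar as well.
The voiceless alveolar stop is [t], so /k/ → [t].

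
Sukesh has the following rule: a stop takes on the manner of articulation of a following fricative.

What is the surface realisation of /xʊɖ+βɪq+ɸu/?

/ɖ/ is a voiced retroflex stop. The following trigger /β/ is a fricative, so /ɖ/ must become a fricative as well.
The voiced retroflex fricative is [ʐ], so /ɖ/ → [ʐ].
The same rule applies at the second boundary: /q/ → [χ] next to /ɸ/.

[xʊʐβɪχɸu]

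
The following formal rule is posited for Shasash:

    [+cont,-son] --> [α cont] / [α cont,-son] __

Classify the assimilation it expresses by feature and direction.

The rule copies [cont] (continuancy) from the environment onto the target fricatives; since [±cont] encodes the stop/fricative manner contrast, the assimilating dimension is manner.
Since the environment is written before the underscore, the trigger precedes the target; the direction is progressive.

progressive manner assimilation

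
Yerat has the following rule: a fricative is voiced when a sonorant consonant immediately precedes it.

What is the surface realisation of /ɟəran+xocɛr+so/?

/x/ is a voiceless velar fricative. The preceding trigger /n/ is voiced, so /x/ must become voiced as well.
Changing only its voicing to voiced gives [ɣ] — the voiced velar fricative.
The same rule applies at the second boundary: /s/ → [z] next to /r/.

[ɟəranɣocɛrzo]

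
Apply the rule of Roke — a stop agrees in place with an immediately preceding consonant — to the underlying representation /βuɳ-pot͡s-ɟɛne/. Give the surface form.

/p/ is a voiceless bilabial stop. The preceding trigger /ɳ/ is retroflex, so /p/ must become retroflex as well.
The voiceless retroflex stop is [ʈ], so /p/ → [ʈ].
The same rule applies at the second boundary: /ɟ/ → [d] next to /t͡s/.

[βuɳʈot͡sdɛne]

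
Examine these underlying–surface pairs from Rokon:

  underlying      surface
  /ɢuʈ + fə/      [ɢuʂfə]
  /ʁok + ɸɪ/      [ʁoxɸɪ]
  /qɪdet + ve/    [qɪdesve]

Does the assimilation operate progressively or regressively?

Comparing underlying and surface forms, /ʈ/ → [ʂ] is the alternation; the neighbouring /f/ is constant.
/ʈ/ is a stop while /f/ is a fricative; the output [ʂ] is a fricative, matching the trigger — so the feature that spreads is manner.
The same holds elsewhere in the data: /k/ → [x] before /ɸ/ (stop → fricative, matching a fricative); /t/ → [s] before /v/ (stop → fricative, matching a fricative) — only manner changes, and always toward the following segment.
The trigger is the following segment, so the direction is regressive (anticipatory).

regressive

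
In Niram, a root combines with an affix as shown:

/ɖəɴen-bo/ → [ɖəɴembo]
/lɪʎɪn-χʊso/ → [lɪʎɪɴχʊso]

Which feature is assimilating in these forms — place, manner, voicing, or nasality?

place

The segment that alternates is /n/, which surfaces as [m] when adjacent to /b/.
/n/ is alveolar while /b/ is bilabial; the output [m] is bilabial, matching the trigger — so the feature that spreads is place.
The same holds elsewhere in the data: /n/ → [ɴ] before /χ/ (alveolar → uvular, matching uvular) — only place changes, and always toward the following segment.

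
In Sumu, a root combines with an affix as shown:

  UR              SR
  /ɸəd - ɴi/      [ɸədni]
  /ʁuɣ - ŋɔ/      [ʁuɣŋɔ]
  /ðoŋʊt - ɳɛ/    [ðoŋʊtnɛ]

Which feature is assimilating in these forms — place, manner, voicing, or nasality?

The segment that alternates is /ɴ/, which surfaces as [n] when adjacent to /d/.
/ɴ/ is uvular while /d/ is alveolar; the output [n] is alveolar, matching the trigger — so the feature that spreads is place.
The other alternating form patterns the same way: /ɳ/ → [n] after /t/ (retroflex → alveolar, matching alveolar) — only place changes, and always toward the preceding segment.
No alternation appears in [ʁuɣŋɔ]: there the adjacent consonants already agree in place (/ŋ/ and /ɣ/ are both velar), so this form is consistent with the same rule.

place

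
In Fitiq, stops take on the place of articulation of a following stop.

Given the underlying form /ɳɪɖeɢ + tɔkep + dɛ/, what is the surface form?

The rule targets /ɢ/ (voiced uvular stop), which sits before the trigger /t/ (alveolar).
Changing only its place to alveolar gives [d] — the voiced alveolar stop.
The same rule applies at the second boundary: /p/ → [t] next to /d/.

[ɳɪɖedtɔketdɛ]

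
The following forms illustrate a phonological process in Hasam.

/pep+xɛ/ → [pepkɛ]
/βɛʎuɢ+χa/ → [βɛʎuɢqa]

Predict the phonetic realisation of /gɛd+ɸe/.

The data show progressive manner assimilation: /x/ → [k] after /p/; /χ/ → [q] after /ɢ/. In each pair only manner changes, matching the preceding consonant, while place and voice stay constant.
/ɸ/ is a voiceless bilabial fricative. The preceding trigger /d/ is a stop, so /ɸ/ must become a stop as well.
Changing only its manner to stop gives [p] — the voiceless bilabial stop.

[gɛdpe]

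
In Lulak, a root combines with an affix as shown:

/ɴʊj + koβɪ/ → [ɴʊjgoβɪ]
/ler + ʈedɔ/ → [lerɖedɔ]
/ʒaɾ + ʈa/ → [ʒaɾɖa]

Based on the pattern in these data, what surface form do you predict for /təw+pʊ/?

[təwbʊ]

The data show progressive voicing assimilation: /k/ → [g] after /j/; /ʈ/ → [ɖ] after /r/; /ʈ/ → [ɖ] after /ɾ/. In each pair only voicing changes, matching the preceding consonant, while place and manner stay constant.
/p/ is a voiceless bilabial stop. The preceding trigger /w/ is voiced, so /p/ must become voiced as well.
Changing only its voicing to voiced gives [b] — the voiced bilabial stop.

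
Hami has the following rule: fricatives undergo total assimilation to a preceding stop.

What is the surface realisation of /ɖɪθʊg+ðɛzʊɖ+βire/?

[ɖɪθʊggɛzʊɖɖire]

/ð/ is the segment targeted by the rule; it sits immediately after /g/, so it assimilates completely and surfaces as [g].
At the second juncture, /β/ likewise becomes [ɖ] adjacent to /ɖ/.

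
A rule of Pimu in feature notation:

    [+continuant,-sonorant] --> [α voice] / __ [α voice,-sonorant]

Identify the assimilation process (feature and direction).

regressive voicing assimilation

The rule copies [voice] from the environment onto the target, so the assimilating feature is voicing.
The conditioning segment sits to the right of the focus bar, meaning the trigger follows the segment that changes — regressive assimilation.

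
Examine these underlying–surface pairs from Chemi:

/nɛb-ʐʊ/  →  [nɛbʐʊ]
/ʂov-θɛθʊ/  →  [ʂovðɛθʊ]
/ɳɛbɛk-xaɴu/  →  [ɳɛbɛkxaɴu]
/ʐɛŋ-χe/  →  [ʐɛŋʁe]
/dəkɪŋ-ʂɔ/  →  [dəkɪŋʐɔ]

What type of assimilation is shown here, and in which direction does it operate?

progressive voicing assimilation

The segment that alternates is /θ/, which surfaces as [ð] when adjacent to /v/.
The change voiceless → voiced matches the voicing of the preceding /v/, identifying this as voicing assimilation.
Place and manner are unchanged, so the assimilation is partial, not total.
Checking the remaining alternations: /χ/ → [ʁ] after /ŋ/ (voiceless → voiced, matching voiced); /ʂ/ → [ʐ] after /ŋ/ (voiceless → voiced, matching voiced) — only voicing changes, and always toward the preceding segment.
No alternation appears in [nɛbʐʊ], [ɳɛbɛkxaɴu]: there the adjacent consonants already agree in voicing (/ʐ/ and /b/ are both voiced; /x/ and /k/ are both voiceless), so these forms are consistent with the same rule.
The trigger is the preceding segment, so the direction is progressive (perseverative).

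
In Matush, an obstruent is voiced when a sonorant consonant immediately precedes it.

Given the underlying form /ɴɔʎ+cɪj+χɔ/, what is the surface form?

[ɴɔʎɟɪjʁɔ]

The rule targets /c/ (voiceless palatal stop), which sits after the trigger /ʎ/ (voiced).
A voiced palatal stop is [ɟ], so the surface segment is [ɟ].
The same rule applies at the second boundary: /χ/ → [ʁ] next to /j/.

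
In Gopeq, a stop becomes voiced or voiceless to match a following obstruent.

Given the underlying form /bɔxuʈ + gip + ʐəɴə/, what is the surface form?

[bɔxuɖgibʐəɴə]

The rule targets /ʈ/ (voiceless retroflex stop), which sits before the trigger /g/ (voiced).
A voiced retroflex stop is [ɖ], so the surface segment is [ɖ].
At the second juncture, /p/ likewise becomes [b] adjacent to /ʐ/.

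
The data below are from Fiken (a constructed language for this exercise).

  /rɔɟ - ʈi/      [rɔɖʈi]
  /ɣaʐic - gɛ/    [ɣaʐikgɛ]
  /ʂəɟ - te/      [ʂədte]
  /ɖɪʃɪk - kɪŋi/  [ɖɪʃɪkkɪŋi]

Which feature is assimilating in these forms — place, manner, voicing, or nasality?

place

Comparing underlying and surface forms, /ɟ/ → [ɖ] is the alternation; the neighbouring /ʈ/ is constant.
The change palatal → retroflex matches the place of the following /ʈ/, identifying this as place assimilation.
The other alternating forms pattern the same way: /c/ → [k] before /g/ (palatal → velar, matching velar); /ɟ/ → [d] before /t/ (palatal → alveolar, matching alveolar) — only place changes, and always toward the following segment.
No alternation appears in [ɖɪʃɪkkɪŋi]: there the adjacent consonants already agree in place (/k/ and /k/ are both velar), so this form is consistent with the same rule.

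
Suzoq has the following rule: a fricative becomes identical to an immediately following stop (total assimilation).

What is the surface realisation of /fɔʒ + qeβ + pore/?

/ʒ/ is the segment targeted by the rule; it sits immediately before /q/, so it assimilates completely and surfaces as [q].
At the second juncture, /β/ likewise becomes [p] adjacent to /p/.

[fɔqqeppore]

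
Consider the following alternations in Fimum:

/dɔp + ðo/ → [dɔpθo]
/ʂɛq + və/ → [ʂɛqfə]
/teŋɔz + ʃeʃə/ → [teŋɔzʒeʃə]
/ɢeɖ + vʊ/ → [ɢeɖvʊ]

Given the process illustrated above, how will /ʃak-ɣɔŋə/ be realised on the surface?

[ʃakxɔŋə]

The data show progressive voicing assimilation: /ð/ → [θ] after /p/; /v/ → [f] after /q/; /ʃ/ → [ʒ] after /z/. In each pair only voicing changes, matching the preceding consonant, while place and manner stay constant.
No alternation appears in [ɢeɖvʊ]: there the adjacent consonants already agree in voicing (/v/ and /ɖ/ are both voiced), so this form is consistent with the same rule.
The rule targets /ɣ/ (voiced velar fricative), which sits after the trigger /k/ (voiceless).
Changing only its voicing to voiceless gives [x] — the voiceless velar fricative.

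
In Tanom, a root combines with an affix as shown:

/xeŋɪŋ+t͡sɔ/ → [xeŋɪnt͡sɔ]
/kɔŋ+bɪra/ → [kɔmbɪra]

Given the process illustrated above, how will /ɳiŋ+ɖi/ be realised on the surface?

[ɳiɳɖi]

The data show regressive place assimilation: /ŋ/ → [n] before /t͡s/; /ŋ/ → [m] before /b/. In each pair only place changes, matching the following consonant, while manner and voice stay constant.
/ŋ/ is a voiced velar nasal. The following trigger /ɖ/ is retroflex, so /ŋ/ must become retroflex as well.
Changing only its place to retroflex gives [ɳ] — the voiced retroflex nasal.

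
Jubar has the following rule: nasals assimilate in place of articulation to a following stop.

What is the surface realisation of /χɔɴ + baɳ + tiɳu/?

The rule targets /ɴ/ (voiced uvular nasal), which sits before the trigger /b/ (bilabial).
Changing only its place to bilabial gives [m] — the voiced bilabial nasal.
At the second juncture, /ɳ/ likewise becomes [n] adjacent to /t/.

[χɔmbantiɳu]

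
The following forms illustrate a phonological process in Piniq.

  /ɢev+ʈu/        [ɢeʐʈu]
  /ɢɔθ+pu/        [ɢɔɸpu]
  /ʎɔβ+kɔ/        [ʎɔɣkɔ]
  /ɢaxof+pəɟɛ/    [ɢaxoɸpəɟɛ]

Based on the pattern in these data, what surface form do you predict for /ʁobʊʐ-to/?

The data show regressive place assimilation: /v/ → [ʐ] before /ʈ/; /θ/ → [ɸ] before /p/; /β/ → [ɣ] before /k/; /f/ → [ɸ] before /p/. In each pair only place changes, matching the following consonant, while manner and voice stay constant.
/ʐ/ is a voiced retroflex fricative. The following trigger /t/ is alveolar, so /ʐ/ must become alveolar as well.
The voiced alveolar fricative is [z], so /ʐ/ → [z].

[ʁobʊzto]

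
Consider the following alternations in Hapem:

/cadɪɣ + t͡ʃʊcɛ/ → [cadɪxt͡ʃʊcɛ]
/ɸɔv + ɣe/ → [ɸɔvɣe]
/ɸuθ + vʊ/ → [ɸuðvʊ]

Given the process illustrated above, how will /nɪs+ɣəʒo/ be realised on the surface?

The data show regressive voicing assimilation: /ɣ/ → [x] before /t͡ʃ/; /θ/ → [ð] before /v/. In each pair only voicing changes, matching the following consonant, while place and manner stay constant.
No alternation appears in [ɸɔvɣe]: there the adjacent consonants already agree in voicing (/v/ and /ɣ/ are both voiced), so this form is consistent with the same rule.
/s/ is a voiceless alveolar fricative. The following trigger /ɣ/ is voiced, so /s/ must become voiced as well.
The voiced alveolar fricative is [z], so /s/ → [z].

[nɪzɣəʒo]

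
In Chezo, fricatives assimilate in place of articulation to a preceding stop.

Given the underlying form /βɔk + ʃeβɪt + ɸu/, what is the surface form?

/ʃ/ is a voiceless postalveolar fricative. The preceding trigger /k/ is velar, so /ʃ/ must become velar as well.
Changing only its place to velar gives [x] — the voiceless velar fricative.
The same rule applies at the second boundary: /ɸ/ → [s] next to /t/.

[βɔkxeβɪtsu]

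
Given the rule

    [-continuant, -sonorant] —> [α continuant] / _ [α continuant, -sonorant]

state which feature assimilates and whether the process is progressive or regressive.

regressive manner assimilation

The rule copies [continuant] (continuancy) from the environment onto the target stops; since [±continuant] encodes the stop/fricative manner contrast, the assimilating dimension is manner.
The conditioning segment sits to the right of the focus bar, meaning the trigger follows the segment that changes — regressive assimilation.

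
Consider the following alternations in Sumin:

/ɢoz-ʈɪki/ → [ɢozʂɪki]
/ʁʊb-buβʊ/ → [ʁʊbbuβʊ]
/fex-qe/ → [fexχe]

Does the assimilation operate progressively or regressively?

progressive

The segment that alternates is /ʈ/, which surfaces as [ʂ] when adjacent to /z/.
/ʈ/ is a stop while /z/ is a fricative; the output [ʂ] is a fricative, matching the trigger — so the feature that spreads is manner.
The other alternating form patterns the same way: /q/ → [χ] after /x/ (stop → fricative, matching a fricative) — only manner changes, and always toward the preceding segment.
Nothing changes in [ʁʊbbuβʊ]: there the adjacent consonants already agree in manner (/b/ and /b/ are both stops), so this form is consistent with the same rule.
Since the segment that changes follows the conditioning segment, the assimilation is progressive.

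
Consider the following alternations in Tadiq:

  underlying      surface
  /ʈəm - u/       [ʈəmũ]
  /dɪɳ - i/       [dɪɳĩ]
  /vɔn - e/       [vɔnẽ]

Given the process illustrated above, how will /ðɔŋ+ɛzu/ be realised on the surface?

The data show progressive nasality assimilation (vowel nasalisation): /u/ → [ũ] after /m/; /i/ → [ĩ] after /ɳ/; /e/ → [ẽ] after /n/ — a vowel is nasalised by an immediately preceding nasal consonant.
/ɛ/ sits next to the nasal /ŋ/ and is therefore nasalised to [ɛ̃].

[ðɔŋɛ̃zu]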